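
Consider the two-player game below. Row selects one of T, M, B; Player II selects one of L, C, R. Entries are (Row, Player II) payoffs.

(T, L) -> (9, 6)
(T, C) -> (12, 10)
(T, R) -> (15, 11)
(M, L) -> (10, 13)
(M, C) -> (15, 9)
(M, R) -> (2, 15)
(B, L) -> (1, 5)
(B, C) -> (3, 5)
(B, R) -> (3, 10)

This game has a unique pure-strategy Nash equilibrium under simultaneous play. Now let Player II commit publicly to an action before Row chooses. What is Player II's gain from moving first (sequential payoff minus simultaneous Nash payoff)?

2

Solve by backward induction (Player II leads).
- L → Row plays M (best of 9, 10, 1); Player II gets 13.
- C → Row plays M (best of 12, 15, 3); Player II gets 9.
- R → Row plays T (best of 15, 2, 3); Player II gets 11.
Player II's induced payoffs are 13, 9, 11, so Player II commits to L. Subgame-perfect outcome: (M, L) with payoffs (10, 13).
For the simultaneous game, intersect best replies.
Row's best replies: L→M; C→M; R→T.
Player II's best replies: T→R; M→R; B→R.
Only (T, R) has each player best-responding; Nash payoffs (15, 11).
Player II's commitment gain: 13 − 11 = 2.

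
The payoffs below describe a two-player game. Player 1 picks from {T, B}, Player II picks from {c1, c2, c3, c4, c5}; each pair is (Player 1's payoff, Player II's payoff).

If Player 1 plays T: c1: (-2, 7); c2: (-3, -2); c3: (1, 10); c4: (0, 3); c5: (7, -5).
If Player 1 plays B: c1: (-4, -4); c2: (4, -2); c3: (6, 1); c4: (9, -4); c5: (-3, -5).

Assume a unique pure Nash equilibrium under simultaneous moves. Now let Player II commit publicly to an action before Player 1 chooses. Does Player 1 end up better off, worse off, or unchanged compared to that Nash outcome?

worse off

Player 1 best-responds to each possible Player II move:
- c1: Player 1 compares -2, -4 and picks T; Player II would get 7.
- c2: Player 1 compares -3, 4 and picks B; Player II would get -2.
- c3: Player 1 compares 1, 6 and picks B; Player II would get 1.
- c4: Player 1 compares 0, 9 and picks B; Player II would get -4.
- c5: Player 1 compares 7, -3 and picks T; Player II would get -5.
Among 7, -2, 1, -4, -5, the best is 7 at c1. Subgame-perfect outcome: (T, c1) with payoffs (-2, 7).
Under simultaneous play:
Player 1's best replies: c1→T; c2→B; c3→B; c4→B; c5→T.
Player II's best replies: T→c3; B→c3.
The unique mutual best reply is (B, c3), giving (6, 1).
Player 1 earns -2 sequentially versus 6 at the Nash outcome: worse off.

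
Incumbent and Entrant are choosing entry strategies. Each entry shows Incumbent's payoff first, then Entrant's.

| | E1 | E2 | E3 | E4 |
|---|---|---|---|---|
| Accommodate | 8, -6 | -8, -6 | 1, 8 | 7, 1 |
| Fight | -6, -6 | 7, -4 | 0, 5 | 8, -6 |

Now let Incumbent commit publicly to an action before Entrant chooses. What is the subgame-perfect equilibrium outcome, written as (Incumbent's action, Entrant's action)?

(Accommodate, E3)

Solve by backward induction (Incumbent leads).
- Accommodate → Entrant plays E3 (best of -6, -6, 8, 1); Incumbent gets 1.
- Fight → Entrant plays E3 (best of -6, -4, 5, -6); Incumbent gets 0.
Among 1, 0, the best is 1 at Accommodate. Subgame-perfect outcome: (Accommodate, E3) with payoffs (1, 8).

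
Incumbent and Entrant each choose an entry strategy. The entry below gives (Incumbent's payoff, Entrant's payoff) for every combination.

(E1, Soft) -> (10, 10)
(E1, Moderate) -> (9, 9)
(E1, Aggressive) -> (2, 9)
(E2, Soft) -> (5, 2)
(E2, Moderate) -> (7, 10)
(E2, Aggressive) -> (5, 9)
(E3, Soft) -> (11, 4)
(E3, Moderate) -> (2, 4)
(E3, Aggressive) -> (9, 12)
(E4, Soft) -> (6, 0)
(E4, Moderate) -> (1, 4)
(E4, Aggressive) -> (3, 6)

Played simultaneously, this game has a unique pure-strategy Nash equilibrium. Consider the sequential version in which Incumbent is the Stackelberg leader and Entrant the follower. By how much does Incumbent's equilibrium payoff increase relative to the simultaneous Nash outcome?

Solve by backward induction (Incumbent leads).
- E1 → Entrant plays Soft (best of 10, 9, 9); Incumbent gets 10.
- E2 → Entrant plays Moderate (best of 2, 10, 9); Incumbent gets 7.
- E3 → Entrant plays Aggressive (best of 4, 4, 12); Incumbent gets 9.
- E4 → Entrant plays Aggressive (best of 0, 4, 6); Incumbent gets 3.
Incumbent's induced payoffs are 10, 7, 9, 3, so Incumbent commits to E1. Subgame-perfect outcome: (E1, Soft) with payoffs (10, 10).
Now find the simultaneous Nash equilibrium.
Incumbent's best replies: Soft→E3; Moderate→E1; Aggressive→E3.
Entrant's best replies: E1→Soft; E2→Moderate; E3→Aggressive; E4→Aggressive.
Only (E3, Aggressive) has each player best-responding; Nash payoffs (9, 12).
Incumbent's commitment gain: 10 − 9 = 1.

1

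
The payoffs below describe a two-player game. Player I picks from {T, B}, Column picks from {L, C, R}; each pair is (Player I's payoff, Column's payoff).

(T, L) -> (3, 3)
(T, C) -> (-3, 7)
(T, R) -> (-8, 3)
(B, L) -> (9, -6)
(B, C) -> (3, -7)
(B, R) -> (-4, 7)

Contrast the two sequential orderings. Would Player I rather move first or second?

If Player I leads: Column's best replies are T→C, B→R; Player I's induced payoffs -3, -4; outcome (T, C), payoffs (-3, 7).
If Column leads: Player I's best replies are L→B, C→B, R→B; Column's induced payoffs -6, -7, 7; outcome (B, R), payoffs (-4, 7).
Player I gets -3 moving first and -4 moving second, so Player I prefers to move first.

first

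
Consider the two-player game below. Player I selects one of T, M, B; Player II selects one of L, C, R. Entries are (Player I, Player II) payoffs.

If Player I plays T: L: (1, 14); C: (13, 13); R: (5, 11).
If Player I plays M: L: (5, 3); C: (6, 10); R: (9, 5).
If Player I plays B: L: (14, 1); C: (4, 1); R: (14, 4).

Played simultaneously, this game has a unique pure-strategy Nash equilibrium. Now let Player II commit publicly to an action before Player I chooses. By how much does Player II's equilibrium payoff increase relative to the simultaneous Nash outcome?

Work backward from Player I's decision.
- L: Player I compares 1, 5, 14 and picks B; Player II would get 1.
- C: Player I compares 13, 6, 4 and picks T; Player II would get 13.
- R: Player I compares 5, 9, 14 and picks B; Player II would get 4.
Player II's induced payoffs are 1, 13, 4, so Player II commits to C. Subgame-perfect outcome: (T, C) with payoffs (13, 13).
For the simultaneous game, intersect best replies.
Player I's best replies: L→B; C→T; R→B.
Player II's best replies: T→L; M→C; B→R.
Only (B, R) has each player best-responding; Nash payoffs (14, 4).
Player II's commitment gain: 13 − 4 = 9.

9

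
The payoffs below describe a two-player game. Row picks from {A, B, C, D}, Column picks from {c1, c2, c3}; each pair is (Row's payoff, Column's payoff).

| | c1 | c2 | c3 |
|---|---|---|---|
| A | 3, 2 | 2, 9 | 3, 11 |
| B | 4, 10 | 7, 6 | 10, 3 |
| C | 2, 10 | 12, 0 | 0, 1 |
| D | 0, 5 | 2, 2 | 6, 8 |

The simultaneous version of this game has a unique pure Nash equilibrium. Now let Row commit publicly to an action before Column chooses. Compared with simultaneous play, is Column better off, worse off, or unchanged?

Solve by backward induction (Row leads).
- A: BR = c3, leader payoff 3.
- B: BR = c1, leader payoff 4.
- C: BR = c1, leader payoff 2.
- D: BR = c3, leader payoff 6.
Among 3, 4, 2, 6, the best is 6 at D. Subgame-perfect outcome: (D, c3) with payoffs (6, 8).
For the simultaneous game, intersect best replies.
Row's best replies: c1→B; c2→C; c3→B.
Column's best replies: A→c3; B→c1; C→c1; D→c3.
The unique mutual best reply is (B, c1), giving (4, 10).
Column earns 8 sequentially versus 10 at the Nash outcome: worse off.

worse off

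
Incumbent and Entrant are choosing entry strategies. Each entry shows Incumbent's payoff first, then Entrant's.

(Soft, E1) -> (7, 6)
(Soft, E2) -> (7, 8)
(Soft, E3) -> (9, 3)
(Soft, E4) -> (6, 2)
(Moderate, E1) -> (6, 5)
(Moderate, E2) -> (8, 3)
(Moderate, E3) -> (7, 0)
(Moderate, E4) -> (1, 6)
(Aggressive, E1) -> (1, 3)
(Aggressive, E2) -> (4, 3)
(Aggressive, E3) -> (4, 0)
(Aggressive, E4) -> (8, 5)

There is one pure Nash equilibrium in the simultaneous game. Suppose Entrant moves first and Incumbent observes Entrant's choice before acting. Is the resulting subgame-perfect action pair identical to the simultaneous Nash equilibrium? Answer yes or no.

no

Backward induction with Entrant moving first.
- E1 → Incumbent plays Soft (best of 7, 6, 1); Entrant gets 6.
- E2 → Incumbent plays Moderate (best of 7, 8, 4); Entrant gets 3.
- E3 → Incumbent plays Soft (best of 9, 7, 4); Entrant gets 3.
- E4 → Incumbent plays Aggressive (best of 6, 1, 8); Entrant gets 5.
Maximizing over 6, 3, 3, 5, Entrant chooses E1. Subgame-perfect outcome: (Soft, E1) with payoffs (7, 6).
For the simultaneous game, intersect best replies.
Incumbent's best replies: E1→Soft; E2→Moderate; E3→Soft; E4→Aggressive.
Entrant's best replies: Soft→E2; Moderate→E4; Aggressive→E4.
Only (Aggressive, E4) has each player best-responding; Nash payoffs (8, 5).
Sequential outcome (Soft, E1) differs from the Nash profile (Aggressive, E4).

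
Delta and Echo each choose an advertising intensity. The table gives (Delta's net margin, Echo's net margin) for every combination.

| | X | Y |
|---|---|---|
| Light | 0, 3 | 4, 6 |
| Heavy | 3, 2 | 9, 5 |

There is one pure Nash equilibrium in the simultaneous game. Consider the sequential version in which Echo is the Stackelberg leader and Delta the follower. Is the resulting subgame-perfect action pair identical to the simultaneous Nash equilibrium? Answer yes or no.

Backward induction with Echo moving first.
- X: Delta compares 0, 3 and picks Heavy; Echo would get 2.
- Y: Delta compares 4, 9 and picks Heavy; Echo would get 5.
Among 2, 5, the best is 5 at Y. Subgame-perfect outcome: (Heavy, Y) with payoffs (9, 5).
Under simultaneous play:
Delta's best replies: X→Heavy; Y→Heavy.
Echo's best replies: Light→Y; Heavy→Y.
Only (Heavy, Y) has each player best-responding; Nash payoffs (9, 5).
Sequential outcome (Heavy, Y) coincides with the Nash profile (Heavy, Y).

yes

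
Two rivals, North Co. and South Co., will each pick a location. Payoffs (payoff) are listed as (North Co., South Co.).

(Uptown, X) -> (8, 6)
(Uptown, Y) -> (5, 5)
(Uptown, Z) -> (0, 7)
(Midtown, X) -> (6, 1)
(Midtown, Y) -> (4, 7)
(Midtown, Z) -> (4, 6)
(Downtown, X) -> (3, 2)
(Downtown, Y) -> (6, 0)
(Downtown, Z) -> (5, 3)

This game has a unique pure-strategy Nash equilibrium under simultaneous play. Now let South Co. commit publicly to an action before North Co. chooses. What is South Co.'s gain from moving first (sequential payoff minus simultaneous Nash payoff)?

3

Work backward from North Co.'s decision.
- X → North Co. plays Uptown (best of 8, 6, 3); South Co. gets 6.
- Y → North Co. plays Downtown (best of 5, 4, 6); South Co. gets 0.
- Z → North Co. plays Downtown (best of 0, 4, 5); South Co. gets 3.
South Co.'s induced payoffs are 6, 0, 3, so South Co. commits to X. Subgame-perfect outcome: (Uptown, X) with payoffs (8, 6).
Under simultaneous play:
North Co.'s best replies: X→Uptown; Y→Downtown; Z→Downtown.
South Co.'s best replies: Uptown→Z; Midtown→Y; Downtown→Z.
The unique mutual best reply is (Downtown, Z), giving (5, 3).
South Co.'s commitment gain: 6 − 3 = 3.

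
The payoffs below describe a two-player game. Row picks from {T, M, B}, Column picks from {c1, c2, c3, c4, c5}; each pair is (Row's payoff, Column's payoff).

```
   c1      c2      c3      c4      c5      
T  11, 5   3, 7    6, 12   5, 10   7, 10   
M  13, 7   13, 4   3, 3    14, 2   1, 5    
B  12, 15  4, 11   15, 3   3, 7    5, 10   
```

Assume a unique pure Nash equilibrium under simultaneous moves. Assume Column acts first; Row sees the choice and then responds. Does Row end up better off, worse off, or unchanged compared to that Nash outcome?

Row best-responds to each possible Column move:
- c1 → Row plays M (best of 11, 13, 12); Column gets 7.
- c2 → Row plays M (best of 3, 13, 4); Column gets 4.
- c3 → Row plays B (best of 6, 3, 15); Column gets 3.
- c4 → Row plays M (best of 5, 14, 3); Column gets 2.
- c5 → Row plays T (best of 7, 1, 5); Column gets 10.
Among 7, 4, 3, 2, 10, the best is 10 at c5. Subgame-perfect outcome: (T, c5) with payoffs (7, 10).
Under simultaneous play:
Row's best replies: c1→M; c2→M; c3→B; c4→M; c5→T.
Column's best replies: T→c3; M→c1; B→c1.
The unique mutual best reply is (M, c1), giving (13, 7).
Row earns 7 sequentially versus 13 at the Nash outcome: worse off.

worse off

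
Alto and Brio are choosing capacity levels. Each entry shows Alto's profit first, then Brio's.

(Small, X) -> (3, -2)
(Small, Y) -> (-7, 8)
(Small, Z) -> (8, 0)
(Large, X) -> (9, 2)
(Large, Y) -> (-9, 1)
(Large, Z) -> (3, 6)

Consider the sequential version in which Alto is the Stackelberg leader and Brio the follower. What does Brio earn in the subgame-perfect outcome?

Backward induction with Alto moving first.
- Small: BR = Y, leader payoff -7.
- Large: BR = Z, leader payoff 3.
Alto's induced payoffs are -7, 3, so Alto commits to Large. Subgame-perfect outcome: (Large, Z) with payoffs (3, 6).

6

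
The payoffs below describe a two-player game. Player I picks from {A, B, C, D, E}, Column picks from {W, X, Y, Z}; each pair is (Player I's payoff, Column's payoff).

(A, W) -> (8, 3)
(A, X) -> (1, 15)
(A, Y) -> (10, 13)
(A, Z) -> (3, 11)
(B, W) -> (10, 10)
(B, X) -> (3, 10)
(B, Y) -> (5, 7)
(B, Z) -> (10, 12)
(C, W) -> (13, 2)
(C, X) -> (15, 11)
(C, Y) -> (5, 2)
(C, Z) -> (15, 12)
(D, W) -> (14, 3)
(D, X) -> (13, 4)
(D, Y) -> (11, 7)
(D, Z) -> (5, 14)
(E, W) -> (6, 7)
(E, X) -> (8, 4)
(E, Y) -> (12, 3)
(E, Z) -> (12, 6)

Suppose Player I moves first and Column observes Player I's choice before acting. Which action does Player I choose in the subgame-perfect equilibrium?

Solve by backward induction (Player I leads).
- A: BR = X, leader payoff 1.
- B: BR = Z, leader payoff 10.
- C: BR = Z, leader payoff 15.
- D: BR = Z, leader payoff 5.
- E: BR = W, leader payoff 6.
Player I's induced payoffs are 1, 10, 15, 5, 6, so Player I commits to C. Subgame-perfect outcome: (C, Z) with payoffs (15, 12).

C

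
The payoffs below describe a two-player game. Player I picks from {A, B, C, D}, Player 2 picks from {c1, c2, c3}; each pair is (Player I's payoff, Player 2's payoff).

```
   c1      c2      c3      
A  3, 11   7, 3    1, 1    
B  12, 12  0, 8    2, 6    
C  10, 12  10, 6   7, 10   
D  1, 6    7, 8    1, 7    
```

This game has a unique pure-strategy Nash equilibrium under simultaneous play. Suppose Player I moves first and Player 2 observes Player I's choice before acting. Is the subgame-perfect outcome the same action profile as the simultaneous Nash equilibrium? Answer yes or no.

Backward induction with Player I moving first.
- A: BR = c1, leader payoff 3.
- B: BR = c1, leader payoff 12.
- C: BR = c1, leader payoff 10.
- D: BR = c2, leader payoff 7.
Among 3, 12, 10, 7, the best is 12 at B. Subgame-perfect outcome: (B, c1) with payoffs (12, 12).
Now find the simultaneous Nash equilibrium.
Player I's best replies: c1→B; c2→C; c3→C.
Player 2's best replies: A→c1; B→c1; C→c1; D→c2.
The unique mutual best reply is (B, c1), giving (12, 12).
Sequential outcome (B, c1) coincides with the Nash profile (B, c1).

yes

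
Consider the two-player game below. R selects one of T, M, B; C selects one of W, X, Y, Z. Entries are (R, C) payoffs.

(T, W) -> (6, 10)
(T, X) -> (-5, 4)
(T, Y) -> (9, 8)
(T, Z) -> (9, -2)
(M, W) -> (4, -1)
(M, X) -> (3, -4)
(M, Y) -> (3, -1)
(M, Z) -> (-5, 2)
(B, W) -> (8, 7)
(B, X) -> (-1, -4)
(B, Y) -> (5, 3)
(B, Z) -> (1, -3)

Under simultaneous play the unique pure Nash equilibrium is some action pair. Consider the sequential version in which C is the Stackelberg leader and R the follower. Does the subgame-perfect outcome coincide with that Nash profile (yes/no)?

Work backward from R's decision.
- W: BR = B, leader payoff 7.
- X: BR = M, leader payoff -4.
- Y: BR = T, leader payoff 8.
- Z: BR = T, leader payoff -2.
Among 7, -4, 8, -2, the best is 8 at Y. Subgame-perfect outcome: (T, Y) with payoffs (9, 8).
Under simultaneous play:
R's best replies: W→B; X→M; Y→T; Z→T.
C's best replies: T→W; M→Z; B→W.
Only (B, W) has each player best-responding; Nash payoffs (8, 7).
Sequential outcome (T, Y) differs from the Nash profile (B, W).

no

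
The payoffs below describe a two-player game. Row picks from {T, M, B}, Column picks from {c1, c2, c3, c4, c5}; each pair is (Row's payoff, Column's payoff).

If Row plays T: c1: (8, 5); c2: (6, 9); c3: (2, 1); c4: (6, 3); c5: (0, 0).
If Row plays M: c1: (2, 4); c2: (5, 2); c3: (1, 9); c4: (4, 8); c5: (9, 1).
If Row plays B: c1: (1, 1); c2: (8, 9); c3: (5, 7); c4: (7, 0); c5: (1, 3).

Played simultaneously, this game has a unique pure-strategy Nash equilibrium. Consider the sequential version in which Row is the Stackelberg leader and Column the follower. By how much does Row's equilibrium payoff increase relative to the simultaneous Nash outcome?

Work backward from Column's decision.
- T: BR = c2, leader payoff 6.
- M: BR = c3, leader payoff 1.
- B: BR = c2, leader payoff 8.
Among 6, 1, 8, the best is 8 at B. Subgame-perfect outcome: (B, c2) with payoffs (8, 9).
For the simultaneous game, intersect best replies.
Row's best replies: c1→T; c2→B; c3→B; c4→B; c5→M.
Column's best replies: T→c2; M→c3; B→c2.
The unique mutual best reply is (B, c2), giving (8, 9).
Row's commitment gain: 8 − 8 = 0.

0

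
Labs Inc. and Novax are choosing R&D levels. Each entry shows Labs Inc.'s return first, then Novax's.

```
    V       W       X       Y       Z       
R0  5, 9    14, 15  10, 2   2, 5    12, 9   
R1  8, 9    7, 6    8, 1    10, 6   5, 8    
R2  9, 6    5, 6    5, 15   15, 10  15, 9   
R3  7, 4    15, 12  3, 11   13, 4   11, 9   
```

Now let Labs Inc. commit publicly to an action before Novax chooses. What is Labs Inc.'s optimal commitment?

R3

Solve by backward induction (Labs Inc. leads).
- R0: BR = W, leader payoff 14.
- R1: BR = V, leader payoff 8.
- R2: BR = X, leader payoff 5.
- R3: BR = W, leader payoff 15.
Among 14, 8, 5, 15, the best is 15 at R3. Subgame-perfect outcome: (R3, W) with payoffs (15, 12).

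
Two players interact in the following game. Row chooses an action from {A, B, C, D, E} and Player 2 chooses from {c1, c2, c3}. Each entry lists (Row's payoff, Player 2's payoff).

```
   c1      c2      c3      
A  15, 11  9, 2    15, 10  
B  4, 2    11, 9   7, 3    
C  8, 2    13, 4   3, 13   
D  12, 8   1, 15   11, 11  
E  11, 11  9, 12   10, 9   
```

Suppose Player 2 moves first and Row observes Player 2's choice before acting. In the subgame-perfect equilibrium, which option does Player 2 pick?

c1

Work backward from Row's decision.
- c1: BR = A, leader payoff 11.
- c2: BR = C, leader payoff 4.
- c3: BR = A, leader payoff 10.
Player 2's induced payoffs are 11, 4, 10, so Player 2 commits to c1. Subgame-perfect outcome: (A, c1) with payoffs (15, 11).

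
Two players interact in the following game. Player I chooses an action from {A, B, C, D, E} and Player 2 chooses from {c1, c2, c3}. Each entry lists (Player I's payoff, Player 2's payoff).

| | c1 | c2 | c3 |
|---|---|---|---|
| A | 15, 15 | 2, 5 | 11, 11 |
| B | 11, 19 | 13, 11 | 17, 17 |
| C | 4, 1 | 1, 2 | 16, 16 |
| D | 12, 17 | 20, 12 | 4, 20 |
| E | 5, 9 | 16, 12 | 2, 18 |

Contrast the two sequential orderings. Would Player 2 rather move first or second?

If Player I leads: Player 2's best replies are A→c1, B→c1, C→c3, D→c3, E→c3; Player I's induced payoffs 15, 11, 16, 4, 2; outcome (C, c3), payoffs (16, 16).
If Player 2 leads: Player I's best replies are c1→A, c2→D, c3→B; Player 2's induced payoffs 15, 12, 17; outcome (B, c3), payoffs (17, 17).
Player 2 gets 17 moving first and 16 moving second, so Player 2 prefers to move first.

first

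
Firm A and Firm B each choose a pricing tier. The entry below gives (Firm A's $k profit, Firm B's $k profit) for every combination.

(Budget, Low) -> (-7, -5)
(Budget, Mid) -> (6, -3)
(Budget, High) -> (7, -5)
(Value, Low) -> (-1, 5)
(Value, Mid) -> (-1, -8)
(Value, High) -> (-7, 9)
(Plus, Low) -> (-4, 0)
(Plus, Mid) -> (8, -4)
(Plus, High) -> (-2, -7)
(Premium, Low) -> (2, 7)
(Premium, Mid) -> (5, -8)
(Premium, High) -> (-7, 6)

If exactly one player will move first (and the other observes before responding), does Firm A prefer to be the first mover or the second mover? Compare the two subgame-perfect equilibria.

If Firm A leads: Firm B's best replies are Budget→Mid, Value→High, Plus→Low, Premium→Low; Firm A's induced payoffs 6, -7, -4, 2; outcome (Budget, Mid), payoffs (6, -3).
If Firm B leads: Firm A's best replies are Low→Premium, Mid→Plus, High→Budget; Firm B's induced payoffs 7, -4, -5; outcome (Premium, Low), payoffs (2, 7).
Firm A gets 6 moving first and 2 moving second, so Firm A prefers to move first.

first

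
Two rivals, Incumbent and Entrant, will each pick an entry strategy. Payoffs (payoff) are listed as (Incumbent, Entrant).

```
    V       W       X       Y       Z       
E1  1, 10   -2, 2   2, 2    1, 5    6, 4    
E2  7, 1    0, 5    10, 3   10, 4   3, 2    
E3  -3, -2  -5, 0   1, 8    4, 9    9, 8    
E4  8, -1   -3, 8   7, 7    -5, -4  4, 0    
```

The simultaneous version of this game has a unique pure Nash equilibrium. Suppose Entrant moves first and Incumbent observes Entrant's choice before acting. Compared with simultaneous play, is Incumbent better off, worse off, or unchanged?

Solve by backward induction (Entrant leads).
- V: BR = E4, leader payoff -1.
- W: BR = E2, leader payoff 5.
- X: BR = E2, leader payoff 3.
- Y: BR = E2, leader payoff 4.
- Z: BR = E3, leader payoff 8.
Entrant's induced payoffs are -1, 5, 3, 4, 8, so Entrant commits to Z. Subgame-perfect outcome: (E3, Z) with payoffs (9, 8).
Under simultaneous play:
Incumbent's best replies: V→E4; W→E2; X→E2; Y→E2; Z→E3.
Entrant's best replies: E1→V; E2→W; E3→Y; E4→W.
The unique mutual best reply is (E2, W), giving (0, 5).
Incumbent earns 9 sequentially versus 0 at the Nash outcome: better off.

better off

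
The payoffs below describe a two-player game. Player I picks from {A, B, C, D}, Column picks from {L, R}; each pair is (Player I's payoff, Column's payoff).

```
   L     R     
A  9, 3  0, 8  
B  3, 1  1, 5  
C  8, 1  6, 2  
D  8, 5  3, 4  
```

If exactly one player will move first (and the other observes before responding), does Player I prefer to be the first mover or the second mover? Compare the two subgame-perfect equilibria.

If Player I leads: Column's best replies are A→R, B→R, C→R, D→L; Player I's induced payoffs 0, 1, 6, 8; outcome (D, L), payoffs (8, 5).
If Column leads: Player I's best replies are L→A, R→C; Column's induced payoffs 3, 2; outcome (A, L), payoffs (9, 3).
Player I gets 8 moving first and 9 moving second, so Player I prefers to move second.

second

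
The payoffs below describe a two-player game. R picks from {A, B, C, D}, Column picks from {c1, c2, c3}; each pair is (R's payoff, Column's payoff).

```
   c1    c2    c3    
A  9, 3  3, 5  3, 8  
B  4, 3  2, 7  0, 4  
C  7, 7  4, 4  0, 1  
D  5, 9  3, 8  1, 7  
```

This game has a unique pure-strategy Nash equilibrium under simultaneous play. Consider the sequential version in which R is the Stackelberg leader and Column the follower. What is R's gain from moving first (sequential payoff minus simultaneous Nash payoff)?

Work backward from Column's decision.
- A: Column compares 3, 5, 8 and picks c3; R would get 3.
- B: Column compares 3, 7, 4 and picks c2; R would get 2.
- C: Column compares 7, 4, 1 and picks c1; R would get 7.
- D: Column compares 9, 8, 7 and picks c1; R would get 5.
Maximizing over 3, 2, 7, 5, R chooses C. Subgame-perfect outcome: (C, c1) with payoffs (7, 7).
Now find the simultaneous Nash equilibrium.
R's best replies: c1→A; c2→C; c3→A.
Column's best replies: A→c3; B→c2; C→c1; D→c1.
The unique mutual best reply is (A, c3), giving (3, 8).
R's commitment gain: 7 − 3 = 4.

4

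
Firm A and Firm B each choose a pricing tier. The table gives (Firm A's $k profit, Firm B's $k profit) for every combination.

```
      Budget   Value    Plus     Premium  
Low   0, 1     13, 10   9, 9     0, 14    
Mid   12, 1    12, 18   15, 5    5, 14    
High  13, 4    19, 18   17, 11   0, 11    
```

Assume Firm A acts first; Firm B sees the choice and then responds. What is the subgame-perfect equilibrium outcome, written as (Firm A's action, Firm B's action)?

(High, Value)

Backward induction with Firm A moving first.
- Low → Firm B plays Premium (best of 1, 10, 9, 14); Firm A gets 0.
- Mid → Firm B plays Value (best of 1, 18, 5, 14); Firm A gets 12.
- High → Firm B plays Value (best of 4, 18, 11, 11); Firm A gets 19.
Maximizing over 0, 12, 19, Firm A chooses High. Subgame-perfect outcome: (High, Value) with payoffs (19, 18).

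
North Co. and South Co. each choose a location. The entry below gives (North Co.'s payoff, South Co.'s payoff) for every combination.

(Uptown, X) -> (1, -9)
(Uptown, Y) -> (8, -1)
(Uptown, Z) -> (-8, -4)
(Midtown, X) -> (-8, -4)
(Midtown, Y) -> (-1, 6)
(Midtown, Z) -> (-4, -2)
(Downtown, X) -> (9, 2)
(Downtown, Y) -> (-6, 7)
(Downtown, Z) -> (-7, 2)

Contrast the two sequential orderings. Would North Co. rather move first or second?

If North Co. leads: South Co.'s best replies are Uptown→Y, Midtown→Y, Downtown→Y; North Co.'s induced payoffs 8, -1, -6; outcome (Uptown, Y), payoffs (8, -1).
If South Co. leads: North Co.'s best replies are X→Downtown, Y→Uptown, Z→Midtown; South Co.'s induced payoffs 2, -1, -2; outcome (Downtown, X), payoffs (9, 2).
North Co. gets 8 moving first and 9 moving second, so North Co. prefers to move second.

second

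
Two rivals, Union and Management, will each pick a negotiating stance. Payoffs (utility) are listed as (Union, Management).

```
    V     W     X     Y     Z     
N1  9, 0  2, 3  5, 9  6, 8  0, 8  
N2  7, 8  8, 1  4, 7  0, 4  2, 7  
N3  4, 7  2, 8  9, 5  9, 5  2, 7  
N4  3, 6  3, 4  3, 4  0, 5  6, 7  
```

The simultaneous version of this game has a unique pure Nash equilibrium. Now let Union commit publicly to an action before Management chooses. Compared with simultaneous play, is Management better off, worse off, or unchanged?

better off

Backward induction with Union moving first.
- N1: Management compares 0, 3, 9, 8, 8 and picks X; Union would get 5.
- N2: Management compares 8, 1, 7, 4, 7 and picks V; Union would get 7.
- N3: Management compares 7, 8, 5, 5, 7 and picks W; Union would get 2.
- N4: Management compares 6, 4, 4, 5, 7 and picks Z; Union would get 6.
Maximizing over 5, 7, 2, 6, Union chooses N2. Subgame-perfect outcome: (N2, V) with payoffs (7, 8).
Now find the simultaneous Nash equilibrium.
Union's best replies: V→N1; W→N2; X→N3; Y→N3; Z→N4.
Management's best replies: N1→X; N2→V; N3→W; N4→Z.
Only (N4, Z) has each player best-responding; Nash payoffs (6, 7).
Management earns 8 sequentially versus 7 at the Nash outcome: better off.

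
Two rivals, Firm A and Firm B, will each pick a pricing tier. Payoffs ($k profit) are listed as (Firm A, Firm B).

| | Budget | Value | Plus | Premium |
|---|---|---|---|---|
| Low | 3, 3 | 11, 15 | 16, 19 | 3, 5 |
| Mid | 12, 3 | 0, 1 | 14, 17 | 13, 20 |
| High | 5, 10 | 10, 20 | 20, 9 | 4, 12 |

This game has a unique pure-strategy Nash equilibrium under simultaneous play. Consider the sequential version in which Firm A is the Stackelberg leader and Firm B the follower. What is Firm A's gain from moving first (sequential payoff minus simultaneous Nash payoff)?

3

Backward induction with Firm A moving first.
- Low: Firm B compares 3, 15, 19, 5 and picks Plus; Firm A would get 16.
- Mid: Firm B compares 3, 1, 17, 20 and picks Premium; Firm A would get 13.
- High: Firm B compares 10, 20, 9, 12 and picks Value; Firm A would get 10.
Among 16, 13, 10, the best is 16 at Low. Subgame-perfect outcome: (Low, Plus) with payoffs (16, 19).
Under simultaneous play:
Firm A's best replies: Budget→Mid; Value→Low; Plus→High; Premium→Mid.
Firm B's best replies: Low→Plus; Mid→Premium; High→Value.
Only (Mid, Premium) has each player best-responding; Nash payoffs (13, 20).
Firm A's commitment gain: 16 − 13 = 3.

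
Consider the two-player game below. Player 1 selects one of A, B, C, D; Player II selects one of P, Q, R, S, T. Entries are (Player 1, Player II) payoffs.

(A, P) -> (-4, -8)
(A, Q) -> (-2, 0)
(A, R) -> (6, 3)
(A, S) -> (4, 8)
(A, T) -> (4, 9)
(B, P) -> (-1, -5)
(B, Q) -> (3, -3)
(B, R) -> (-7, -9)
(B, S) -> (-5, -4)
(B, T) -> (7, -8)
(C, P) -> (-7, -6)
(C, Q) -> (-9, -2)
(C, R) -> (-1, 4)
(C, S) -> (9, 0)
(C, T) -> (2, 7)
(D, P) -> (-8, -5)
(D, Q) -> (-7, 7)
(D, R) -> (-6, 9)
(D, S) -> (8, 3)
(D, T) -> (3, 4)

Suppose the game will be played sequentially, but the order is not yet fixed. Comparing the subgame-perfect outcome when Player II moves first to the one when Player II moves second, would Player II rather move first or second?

If Player 1 leads: Player II's best replies are A→T, B→Q, C→T, D→R; Player 1's induced payoffs 4, 3, 2, -6; outcome (A, T), payoffs (4, 9).
If Player II leads: Player 1's best replies are P→B, Q→B, R→A, S→C, T→B; Player II's induced payoffs -5, -3, 3, 0, -8; outcome (A, R), payoffs (6, 3).
Player II gets 3 moving first and 9 moving second, so Player II prefers to move second.

second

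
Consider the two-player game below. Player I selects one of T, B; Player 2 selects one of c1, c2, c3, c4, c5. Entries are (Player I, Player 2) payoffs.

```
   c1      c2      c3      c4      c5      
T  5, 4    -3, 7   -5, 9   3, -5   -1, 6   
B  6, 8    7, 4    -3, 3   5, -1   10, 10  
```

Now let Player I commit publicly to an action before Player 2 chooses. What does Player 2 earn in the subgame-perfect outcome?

Work backward from Player 2's decision.
- T: BR = c3, leader payoff -5.
- B: BR = c5, leader payoff 10.
Among -5, 10, the best is 10 at B. Subgame-perfect outcome: (B, c5) with payoffs (10, 10).

10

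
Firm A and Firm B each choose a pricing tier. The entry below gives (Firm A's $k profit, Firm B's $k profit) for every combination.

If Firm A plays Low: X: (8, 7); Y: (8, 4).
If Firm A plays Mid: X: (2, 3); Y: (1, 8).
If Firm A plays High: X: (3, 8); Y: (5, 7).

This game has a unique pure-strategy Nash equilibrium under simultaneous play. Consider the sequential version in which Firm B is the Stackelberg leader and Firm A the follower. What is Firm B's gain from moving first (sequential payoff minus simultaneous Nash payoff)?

Backward induction with Firm B moving first.
- X: Firm A compares 8, 2, 3 and picks Low; Firm B would get 7.
- Y: Firm A compares 8, 1, 5 and picks Low; Firm B would get 4.
Maximizing over 7, 4, Firm B chooses X. Subgame-perfect outcome: (Low, X) with payoffs (8, 7).
For the simultaneous game, intersect best replies.
Firm A's best replies: X→Low; Y→Low.
Firm B's best replies: Low→X; Mid→Y; High→X.
Only (Low, X) has each player best-responding; Nash payoffs (8, 7).
Firm B's commitment gain: 7 − 7 = 0.

0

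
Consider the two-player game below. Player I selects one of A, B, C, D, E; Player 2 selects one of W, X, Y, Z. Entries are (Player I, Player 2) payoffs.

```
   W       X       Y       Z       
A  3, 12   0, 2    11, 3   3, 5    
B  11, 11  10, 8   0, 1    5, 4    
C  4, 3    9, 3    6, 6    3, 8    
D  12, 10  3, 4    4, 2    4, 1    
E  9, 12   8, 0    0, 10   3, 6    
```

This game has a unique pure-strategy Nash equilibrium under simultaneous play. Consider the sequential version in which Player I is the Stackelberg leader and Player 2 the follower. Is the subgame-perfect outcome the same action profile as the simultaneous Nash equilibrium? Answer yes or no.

Backward induction with Player I moving first.
- A: BR = W, leader payoff 3.
- B: BR = W, leader payoff 11.
- C: BR = Z, leader payoff 3.
- D: BR = W, leader payoff 12.
- E: BR = W, leader payoff 9.
Player I's induced payoffs are 3, 11, 3, 12, 9, so Player I commits to D. Subgame-perfect outcome: (D, W) with payoffs (12, 10).
For the simultaneous game, intersect best replies.
Player I's best replies: W→D; X→B; Y→A; Z→B.
Player 2's best replies: A→W; B→W; C→Z; D→W; E→W.
Only (D, W) has each player best-responding; Nash payoffs (12, 10).
Sequential outcome (D, W) coincides with the Nash profile (D, W).

yes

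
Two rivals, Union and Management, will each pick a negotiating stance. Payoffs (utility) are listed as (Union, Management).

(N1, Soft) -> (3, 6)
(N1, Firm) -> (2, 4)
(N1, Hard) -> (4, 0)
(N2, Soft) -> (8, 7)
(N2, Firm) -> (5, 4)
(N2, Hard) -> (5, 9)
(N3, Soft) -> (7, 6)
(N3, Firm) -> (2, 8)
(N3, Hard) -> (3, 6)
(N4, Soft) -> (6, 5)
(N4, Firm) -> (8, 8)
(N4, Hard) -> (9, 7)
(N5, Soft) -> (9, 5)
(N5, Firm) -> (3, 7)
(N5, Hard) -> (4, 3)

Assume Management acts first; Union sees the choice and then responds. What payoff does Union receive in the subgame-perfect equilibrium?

8

Work backward from Union's decision.
- Soft → Union plays N5 (best of 3, 8, 7, 6, 9); Management gets 5.
- Firm → Union plays N4 (best of 2, 5, 2, 8, 3); Management gets 8.
- Hard → Union plays N4 (best of 4, 5, 3, 9, 4); Management gets 7.
Management's induced payoffs are 5, 8, 7, so Management commits to Firm. Subgame-perfect outcome: (N4, Firm) with payoffs (8, 8).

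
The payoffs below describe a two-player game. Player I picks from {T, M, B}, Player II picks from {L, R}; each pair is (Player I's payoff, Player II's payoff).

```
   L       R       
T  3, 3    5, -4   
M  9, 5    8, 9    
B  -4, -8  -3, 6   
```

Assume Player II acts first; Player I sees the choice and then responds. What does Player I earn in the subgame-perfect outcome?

Work backward from Player I's decision.
- L: Player I compares 3, 9, -4 and picks M; Player II would get 5.
- R: Player I compares 5, 8, -3 and picks M; Player II would get 9.
Among 5, 9, the best is 9 at R. Subgame-perfect outcome: (M, R) with payoffs (8, 9).

8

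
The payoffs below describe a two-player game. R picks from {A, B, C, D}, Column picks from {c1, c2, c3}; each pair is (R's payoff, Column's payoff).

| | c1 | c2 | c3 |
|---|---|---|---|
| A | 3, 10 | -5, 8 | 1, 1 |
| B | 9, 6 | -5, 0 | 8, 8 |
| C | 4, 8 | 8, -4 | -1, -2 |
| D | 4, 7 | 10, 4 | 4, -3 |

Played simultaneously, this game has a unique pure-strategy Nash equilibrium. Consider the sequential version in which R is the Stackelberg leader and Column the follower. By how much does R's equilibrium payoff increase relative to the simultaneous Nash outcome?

0

Backward induction with R moving first.
- A: Column compares 10, 8, 1 and picks c1; R would get 3.
- B: Column compares 6, 0, 8 and picks c3; R would get 8.
- C: Column compares 8, -4, -2 and picks c1; R would get 4.
- D: Column compares 7, 4, -3 and picks c1; R would get 4.
Maximizing over 3, 8, 4, 4, R chooses B. Subgame-perfect outcome: (B, c3) with payoffs (8, 8).
For the simultaneous game, intersect best replies.
R's best replies: c1→B; c2→D; c3→B.
Column's best replies: A→c1; B→c3; C→c1; D→c1.
The unique mutual best reply is (B, c3), giving (8, 8).
R's commitment gain: 8 − 8 = 0.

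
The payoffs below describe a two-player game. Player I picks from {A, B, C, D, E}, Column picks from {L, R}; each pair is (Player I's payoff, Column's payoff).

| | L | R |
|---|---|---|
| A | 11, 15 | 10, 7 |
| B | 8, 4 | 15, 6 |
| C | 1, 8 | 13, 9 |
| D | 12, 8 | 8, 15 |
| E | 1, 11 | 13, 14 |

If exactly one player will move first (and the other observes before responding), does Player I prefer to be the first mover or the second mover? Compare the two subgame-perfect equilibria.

first

If Player I leads: Column's best replies are A→L, B→R, C→R, D→R, E→R; Player I's induced payoffs 11, 15, 13, 8, 13; outcome (B, R), payoffs (15, 6).
If Column leads: Player I's best replies are L→D, R→B; Column's induced payoffs 8, 6; outcome (D, L), payoffs (12, 8).
Player I gets 15 moving first and 12 moving second, so Player I prefers to move first.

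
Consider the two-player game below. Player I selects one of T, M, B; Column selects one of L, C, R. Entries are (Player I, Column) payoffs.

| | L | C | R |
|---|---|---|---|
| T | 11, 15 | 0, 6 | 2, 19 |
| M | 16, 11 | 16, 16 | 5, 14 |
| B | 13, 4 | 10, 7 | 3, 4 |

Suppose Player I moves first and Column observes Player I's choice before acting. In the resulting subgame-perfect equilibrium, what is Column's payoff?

16

Work backward from Column's decision.
- T: BR = R, leader payoff 2.
- M: BR = C, leader payoff 16.
- B: BR = C, leader payoff 10.
Maximizing over 2, 16, 10, Player I chooses M. Subgame-perfect outcome: (M, C) with payoffs (16, 16).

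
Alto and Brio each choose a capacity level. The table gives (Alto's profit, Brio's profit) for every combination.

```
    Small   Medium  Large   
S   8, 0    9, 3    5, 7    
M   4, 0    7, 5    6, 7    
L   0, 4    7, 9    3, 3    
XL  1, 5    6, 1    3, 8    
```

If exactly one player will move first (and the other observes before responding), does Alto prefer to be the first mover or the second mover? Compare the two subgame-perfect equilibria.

If Alto leads: Brio's best replies are S→Large, M→Large, L→Medium, XL→Large; Alto's induced payoffs 5, 6, 7, 3; outcome (L, Medium), payoffs (7, 9).
If Brio leads: Alto's best replies are Small→S, Medium→S, Large→M; Brio's induced payoffs 0, 3, 7; outcome (M, Large), payoffs (6, 7).
Alto gets 7 moving first and 6 moving second, so Alto prefers to move first.

first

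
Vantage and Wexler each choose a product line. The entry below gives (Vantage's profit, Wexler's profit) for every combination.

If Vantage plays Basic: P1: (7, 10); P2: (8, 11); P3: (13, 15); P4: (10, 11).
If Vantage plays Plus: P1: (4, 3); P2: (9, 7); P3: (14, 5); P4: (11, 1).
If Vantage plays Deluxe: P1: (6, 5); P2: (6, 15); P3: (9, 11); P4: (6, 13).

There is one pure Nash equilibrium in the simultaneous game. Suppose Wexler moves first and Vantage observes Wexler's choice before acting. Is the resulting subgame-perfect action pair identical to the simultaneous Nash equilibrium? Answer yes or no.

no

Vantage best-responds to each possible Wexler move:
- P1: Vantage compares 7, 4, 6 and picks Basic; Wexler would get 10.
- P2: Vantage compares 8, 9, 6 and picks Plus; Wexler would get 7.
- P3: Vantage compares 13, 14, 9 and picks Plus; Wexler would get 5.
- P4: Vantage compares 10, 11, 6 and picks Plus; Wexler would get 1.
Maximizing over 10, 7, 5, 1, Wexler chooses P1. Subgame-perfect outcome: (Basic, P1) with payoffs (7, 10).
Under simultaneous play:
Vantage's best replies: P1→Basic; P2→Plus; P3→Plus; P4→Plus.
Wexler's best replies: Basic→P3; Plus→P2; Deluxe→P2.
Only (Plus, P2) has each player best-responding; Nash payoffs (9, 7).
Sequential outcome (Basic, P1) differs from the Nash profile (Plus, P2).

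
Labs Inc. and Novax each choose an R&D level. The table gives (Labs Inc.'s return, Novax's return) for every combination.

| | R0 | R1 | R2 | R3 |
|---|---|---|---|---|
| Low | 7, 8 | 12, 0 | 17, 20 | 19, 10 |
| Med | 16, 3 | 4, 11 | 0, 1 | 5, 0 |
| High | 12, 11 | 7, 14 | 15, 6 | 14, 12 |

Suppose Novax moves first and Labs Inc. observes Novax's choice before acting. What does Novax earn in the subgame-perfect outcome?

Labs Inc. best-responds to each possible Novax move:
- R0: BR = Med, leader payoff 3.
- R1: BR = Low, leader payoff 0.
- R2: BR = Low, leader payoff 20.
- R3: BR = Low, leader payoff 10.
Among 3, 0, 20, 10, the best is 20 at R2. Subgame-perfect outcome: (Low, R2) with payoffs (17, 20).

20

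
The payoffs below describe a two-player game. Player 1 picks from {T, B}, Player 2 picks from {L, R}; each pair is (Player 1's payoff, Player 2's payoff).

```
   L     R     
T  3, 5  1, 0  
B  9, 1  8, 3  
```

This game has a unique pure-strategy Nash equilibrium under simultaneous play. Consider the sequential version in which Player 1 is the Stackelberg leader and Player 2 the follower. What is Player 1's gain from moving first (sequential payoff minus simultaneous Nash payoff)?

0

Backward induction with Player 1 moving first.
- T: Player 2 compares 5, 0 and picks L; Player 1 would get 3.
- B: Player 2 compares 1, 3 and picks R; Player 1 would get 8.
Maximizing over 3, 8, Player 1 chooses B. Subgame-perfect outcome: (B, R) with payoffs (8, 3).
Under simultaneous play:
Player 1's best replies: L→B; R→B.
Player 2's best replies: T→L; B→R.
Only (B, R) has each player best-responding; Nash payoffs (8, 3).
Player 1's commitment gain: 8 − 8 = 0.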